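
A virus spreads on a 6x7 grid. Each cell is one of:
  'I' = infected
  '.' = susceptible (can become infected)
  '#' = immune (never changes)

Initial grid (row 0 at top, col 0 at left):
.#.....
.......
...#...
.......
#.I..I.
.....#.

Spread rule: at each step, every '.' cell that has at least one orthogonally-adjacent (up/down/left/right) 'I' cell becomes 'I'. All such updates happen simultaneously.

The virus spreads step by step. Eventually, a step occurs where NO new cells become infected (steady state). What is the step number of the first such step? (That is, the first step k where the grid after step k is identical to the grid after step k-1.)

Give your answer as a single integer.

Step 0 (initial): 2 infected
Step 1: +7 new -> 9 infected
Step 2: +10 new -> 19 infected
Step 3: +7 new -> 26 infected
Step 4: +7 new -> 33 infected
Step 5: +4 new -> 37 infected
Step 6: +1 new -> 38 infected
Step 7: +0 new -> 38 infected

Answer: 7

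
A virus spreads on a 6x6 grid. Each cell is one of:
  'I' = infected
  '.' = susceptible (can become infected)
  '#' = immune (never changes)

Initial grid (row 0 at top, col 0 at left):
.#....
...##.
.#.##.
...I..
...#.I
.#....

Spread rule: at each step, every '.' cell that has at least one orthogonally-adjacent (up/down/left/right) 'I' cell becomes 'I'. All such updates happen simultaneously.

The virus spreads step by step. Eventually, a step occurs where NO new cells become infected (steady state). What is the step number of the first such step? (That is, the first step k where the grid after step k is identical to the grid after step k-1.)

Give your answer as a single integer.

Answer: 7

Derivation:
Step 0 (initial): 2 infected
Step 1: +5 new -> 7 infected
Step 2: +5 new -> 12 infected
Step 3: +6 new -> 18 infected
Step 4: +5 new -> 23 infected
Step 5: +4 new -> 27 infected
Step 6: +1 new -> 28 infected
Step 7: +0 new -> 28 infected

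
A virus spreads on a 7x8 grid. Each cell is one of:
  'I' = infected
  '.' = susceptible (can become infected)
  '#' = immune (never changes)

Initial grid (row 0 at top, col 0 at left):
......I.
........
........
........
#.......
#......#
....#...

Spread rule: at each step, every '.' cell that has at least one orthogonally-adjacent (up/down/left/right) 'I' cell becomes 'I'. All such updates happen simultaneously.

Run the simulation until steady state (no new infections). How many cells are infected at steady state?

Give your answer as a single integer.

Answer: 52

Derivation:
Step 0 (initial): 1 infected
Step 1: +3 new -> 4 infected
Step 2: +4 new -> 8 infected
Step 3: +5 new -> 13 infected
Step 4: +6 new -> 19 infected
Step 5: +7 new -> 26 infected
Step 6: +7 new -> 33 infected
Step 7: +7 new -> 40 infected
Step 8: +4 new -> 44 infected
Step 9: +4 new -> 48 infected
Step 10: +2 new -> 50 infected
Step 11: +1 new -> 51 infected
Step 12: +1 new -> 52 infected
Step 13: +0 new -> 52 infected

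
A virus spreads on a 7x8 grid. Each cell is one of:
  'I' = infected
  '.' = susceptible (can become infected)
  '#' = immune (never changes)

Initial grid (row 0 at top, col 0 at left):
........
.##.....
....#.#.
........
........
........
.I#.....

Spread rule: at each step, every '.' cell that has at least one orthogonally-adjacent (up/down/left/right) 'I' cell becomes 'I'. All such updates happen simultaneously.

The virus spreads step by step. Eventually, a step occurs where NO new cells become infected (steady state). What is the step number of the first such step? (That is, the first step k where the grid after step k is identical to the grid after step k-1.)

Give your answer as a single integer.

Answer: 13

Derivation:
Step 0 (initial): 1 infected
Step 1: +2 new -> 3 infected
Step 2: +3 new -> 6 infected
Step 3: +4 new -> 10 infected
Step 4: +6 new -> 16 infected
Step 5: +6 new -> 22 infected
Step 6: +6 new -> 28 infected
Step 7: +6 new -> 34 infected
Step 8: +7 new -> 41 infected
Step 9: +4 new -> 45 infected
Step 10: +3 new -> 48 infected
Step 11: +2 new -> 50 infected
Step 12: +1 new -> 51 infected
Step 13: +0 new -> 51 infected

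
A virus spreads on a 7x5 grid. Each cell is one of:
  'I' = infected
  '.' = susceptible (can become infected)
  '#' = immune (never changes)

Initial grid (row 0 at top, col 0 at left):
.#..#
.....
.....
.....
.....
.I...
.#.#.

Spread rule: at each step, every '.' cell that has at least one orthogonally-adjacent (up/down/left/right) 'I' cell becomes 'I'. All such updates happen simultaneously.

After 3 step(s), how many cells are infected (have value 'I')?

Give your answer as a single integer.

Answer: 15

Derivation:
Step 0 (initial): 1 infected
Step 1: +3 new -> 4 infected
Step 2: +6 new -> 10 infected
Step 3: +5 new -> 15 infected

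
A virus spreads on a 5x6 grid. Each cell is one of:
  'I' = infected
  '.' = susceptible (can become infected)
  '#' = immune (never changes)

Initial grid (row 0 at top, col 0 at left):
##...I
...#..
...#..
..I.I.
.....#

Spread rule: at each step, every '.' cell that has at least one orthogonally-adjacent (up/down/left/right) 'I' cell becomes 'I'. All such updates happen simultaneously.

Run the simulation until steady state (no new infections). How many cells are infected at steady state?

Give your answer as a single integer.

Answer: 25

Derivation:
Step 0 (initial): 3 infected
Step 1: +9 new -> 12 infected
Step 2: +8 new -> 20 infected
Step 3: +4 new -> 24 infected
Step 4: +1 new -> 25 infected
Step 5: +0 new -> 25 infected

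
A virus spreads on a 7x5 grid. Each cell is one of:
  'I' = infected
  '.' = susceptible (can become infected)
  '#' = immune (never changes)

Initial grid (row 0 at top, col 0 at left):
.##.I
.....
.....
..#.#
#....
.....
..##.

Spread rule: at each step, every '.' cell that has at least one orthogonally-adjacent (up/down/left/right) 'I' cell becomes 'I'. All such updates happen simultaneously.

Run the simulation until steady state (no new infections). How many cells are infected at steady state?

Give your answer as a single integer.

Step 0 (initial): 1 infected
Step 1: +2 new -> 3 infected
Step 2: +2 new -> 5 infected
Step 3: +2 new -> 7 infected
Step 4: +3 new -> 10 infected
Step 5: +3 new -> 13 infected
Step 6: +6 new -> 19 infected
Step 7: +4 new -> 23 infected
Step 8: +2 new -> 25 infected
Step 9: +2 new -> 27 infected
Step 10: +1 new -> 28 infected
Step 11: +0 new -> 28 infected

Answer: 28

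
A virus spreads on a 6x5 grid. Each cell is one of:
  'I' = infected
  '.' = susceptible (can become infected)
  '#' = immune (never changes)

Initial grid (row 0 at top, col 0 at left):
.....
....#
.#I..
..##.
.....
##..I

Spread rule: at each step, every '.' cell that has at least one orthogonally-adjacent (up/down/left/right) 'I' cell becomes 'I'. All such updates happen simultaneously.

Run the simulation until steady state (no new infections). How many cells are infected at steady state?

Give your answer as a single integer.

Answer: 24

Derivation:
Step 0 (initial): 2 infected
Step 1: +4 new -> 6 infected
Step 2: +7 new -> 13 infected
Step 3: +4 new -> 17 infected
Step 4: +4 new -> 21 infected
Step 5: +3 new -> 24 infected
Step 6: +0 new -> 24 infected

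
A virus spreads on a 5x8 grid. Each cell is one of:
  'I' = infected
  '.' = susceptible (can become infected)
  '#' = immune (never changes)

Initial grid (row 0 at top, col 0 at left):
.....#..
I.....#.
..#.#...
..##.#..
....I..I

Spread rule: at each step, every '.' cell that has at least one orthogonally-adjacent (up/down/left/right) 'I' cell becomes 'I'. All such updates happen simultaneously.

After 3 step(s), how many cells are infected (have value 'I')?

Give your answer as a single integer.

Step 0 (initial): 3 infected
Step 1: +8 new -> 11 infected
Step 2: +7 new -> 18 infected
Step 3: +7 new -> 25 infected

Answer: 25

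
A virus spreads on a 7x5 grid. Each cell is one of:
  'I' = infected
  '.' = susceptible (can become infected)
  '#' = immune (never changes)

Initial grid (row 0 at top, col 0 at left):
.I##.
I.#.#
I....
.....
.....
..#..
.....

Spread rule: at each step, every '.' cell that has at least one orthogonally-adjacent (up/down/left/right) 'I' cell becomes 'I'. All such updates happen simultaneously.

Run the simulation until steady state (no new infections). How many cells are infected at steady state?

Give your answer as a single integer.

Step 0 (initial): 3 infected
Step 1: +4 new -> 7 infected
Step 2: +3 new -> 10 infected
Step 3: +4 new -> 14 infected
Step 4: +6 new -> 20 infected
Step 5: +3 new -> 23 infected
Step 6: +3 new -> 26 infected
Step 7: +2 new -> 28 infected
Step 8: +1 new -> 29 infected
Step 9: +0 new -> 29 infected

Answer: 29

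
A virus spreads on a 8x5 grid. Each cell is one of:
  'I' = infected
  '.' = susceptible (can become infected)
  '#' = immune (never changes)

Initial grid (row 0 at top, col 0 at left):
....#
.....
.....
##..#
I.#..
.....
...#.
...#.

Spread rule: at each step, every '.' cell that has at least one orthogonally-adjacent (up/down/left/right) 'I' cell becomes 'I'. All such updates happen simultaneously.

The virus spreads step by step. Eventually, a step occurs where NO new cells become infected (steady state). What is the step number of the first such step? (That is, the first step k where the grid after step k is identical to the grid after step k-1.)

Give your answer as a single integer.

Step 0 (initial): 1 infected
Step 1: +2 new -> 3 infected
Step 2: +2 new -> 5 infected
Step 3: +3 new -> 8 infected
Step 4: +3 new -> 11 infected
Step 5: +3 new -> 14 infected
Step 6: +3 new -> 17 infected
Step 7: +3 new -> 20 infected
Step 8: +3 new -> 23 infected
Step 9: +4 new -> 27 infected
Step 10: +3 new -> 30 infected
Step 11: +2 new -> 32 infected
Step 12: +1 new -> 33 infected
Step 13: +0 new -> 33 infected

Answer: 13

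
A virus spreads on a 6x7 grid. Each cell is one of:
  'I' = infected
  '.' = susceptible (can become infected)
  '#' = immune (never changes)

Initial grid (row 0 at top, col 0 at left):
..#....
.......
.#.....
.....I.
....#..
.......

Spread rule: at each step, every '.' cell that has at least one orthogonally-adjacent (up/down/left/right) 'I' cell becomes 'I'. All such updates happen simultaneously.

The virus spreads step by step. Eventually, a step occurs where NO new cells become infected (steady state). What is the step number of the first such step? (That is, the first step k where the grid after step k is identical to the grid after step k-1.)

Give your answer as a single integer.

Step 0 (initial): 1 infected
Step 1: +4 new -> 5 infected
Step 2: +6 new -> 11 infected
Step 3: +8 new -> 19 infected
Step 4: +7 new -> 26 infected
Step 5: +5 new -> 31 infected
Step 6: +4 new -> 35 infected
Step 7: +3 new -> 38 infected
Step 8: +1 new -> 39 infected
Step 9: +0 new -> 39 infected

Answer: 9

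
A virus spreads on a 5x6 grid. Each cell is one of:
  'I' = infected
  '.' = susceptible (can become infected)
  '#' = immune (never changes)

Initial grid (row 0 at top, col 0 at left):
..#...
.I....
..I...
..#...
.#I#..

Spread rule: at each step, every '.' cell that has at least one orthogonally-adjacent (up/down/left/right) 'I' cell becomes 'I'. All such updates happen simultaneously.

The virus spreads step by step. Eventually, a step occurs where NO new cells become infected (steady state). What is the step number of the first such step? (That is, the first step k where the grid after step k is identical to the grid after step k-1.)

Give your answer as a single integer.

Step 0 (initial): 3 infected
Step 1: +5 new -> 8 infected
Step 2: +6 new -> 14 infected
Step 3: +5 new -> 19 infected
Step 4: +5 new -> 24 infected
Step 5: +2 new -> 26 infected
Step 6: +0 new -> 26 infected

Answer: 6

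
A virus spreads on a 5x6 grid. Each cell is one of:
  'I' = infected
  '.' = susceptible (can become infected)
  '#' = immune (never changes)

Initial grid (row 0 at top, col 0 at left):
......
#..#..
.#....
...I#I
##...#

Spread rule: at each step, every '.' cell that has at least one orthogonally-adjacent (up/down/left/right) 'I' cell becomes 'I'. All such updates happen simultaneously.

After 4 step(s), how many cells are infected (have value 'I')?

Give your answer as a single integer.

Step 0 (initial): 2 infected
Step 1: +4 new -> 6 infected
Step 2: +6 new -> 12 infected
Step 3: +4 new -> 16 infected
Step 4: +4 new -> 20 infected

Answer: 20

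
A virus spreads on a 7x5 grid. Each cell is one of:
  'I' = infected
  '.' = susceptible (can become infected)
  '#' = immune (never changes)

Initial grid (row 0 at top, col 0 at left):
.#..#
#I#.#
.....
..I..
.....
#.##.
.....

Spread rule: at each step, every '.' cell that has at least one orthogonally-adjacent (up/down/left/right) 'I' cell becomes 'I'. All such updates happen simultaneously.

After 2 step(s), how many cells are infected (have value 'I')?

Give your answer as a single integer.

Answer: 13

Derivation:
Step 0 (initial): 2 infected
Step 1: +5 new -> 7 infected
Step 2: +6 new -> 13 infected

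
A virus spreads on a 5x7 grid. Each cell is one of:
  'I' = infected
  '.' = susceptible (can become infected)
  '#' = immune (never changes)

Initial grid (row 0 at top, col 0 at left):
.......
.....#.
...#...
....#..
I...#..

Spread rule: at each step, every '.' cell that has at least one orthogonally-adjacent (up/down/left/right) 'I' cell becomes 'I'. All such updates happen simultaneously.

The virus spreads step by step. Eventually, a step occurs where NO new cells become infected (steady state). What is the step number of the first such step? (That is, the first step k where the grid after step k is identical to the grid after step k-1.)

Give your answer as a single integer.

Step 0 (initial): 1 infected
Step 1: +2 new -> 3 infected
Step 2: +3 new -> 6 infected
Step 3: +4 new -> 10 infected
Step 4: +4 new -> 14 infected
Step 5: +2 new -> 16 infected
Step 6: +2 new -> 18 infected
Step 7: +2 new -> 20 infected
Step 8: +2 new -> 22 infected
Step 9: +2 new -> 24 infected
Step 10: +3 new -> 27 infected
Step 11: +3 new -> 30 infected
Step 12: +1 new -> 31 infected
Step 13: +0 new -> 31 infected

Answer: 13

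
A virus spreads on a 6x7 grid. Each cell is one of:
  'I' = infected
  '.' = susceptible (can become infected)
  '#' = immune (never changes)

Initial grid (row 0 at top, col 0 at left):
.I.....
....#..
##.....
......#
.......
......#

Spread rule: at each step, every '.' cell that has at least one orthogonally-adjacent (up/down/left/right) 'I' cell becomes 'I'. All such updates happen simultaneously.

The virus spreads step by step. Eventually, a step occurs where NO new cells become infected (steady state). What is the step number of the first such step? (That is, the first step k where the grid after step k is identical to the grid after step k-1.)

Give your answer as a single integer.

Answer: 10

Derivation:
Step 0 (initial): 1 infected
Step 1: +3 new -> 4 infected
Step 2: +3 new -> 7 infected
Step 3: +3 new -> 10 infected
Step 4: +3 new -> 13 infected
Step 5: +6 new -> 19 infected
Step 6: +7 new -> 26 infected
Step 7: +6 new -> 32 infected
Step 8: +3 new -> 35 infected
Step 9: +2 new -> 37 infected
Step 10: +0 new -> 37 infected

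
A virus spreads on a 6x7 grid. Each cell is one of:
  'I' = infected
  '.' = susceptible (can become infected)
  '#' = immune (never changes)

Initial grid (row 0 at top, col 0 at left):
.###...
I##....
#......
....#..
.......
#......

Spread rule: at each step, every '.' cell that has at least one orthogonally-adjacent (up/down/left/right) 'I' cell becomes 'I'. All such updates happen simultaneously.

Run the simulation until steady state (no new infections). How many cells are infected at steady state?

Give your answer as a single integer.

Answer: 2

Derivation:
Step 0 (initial): 1 infected
Step 1: +1 new -> 2 infected
Step 2: +0 new -> 2 infected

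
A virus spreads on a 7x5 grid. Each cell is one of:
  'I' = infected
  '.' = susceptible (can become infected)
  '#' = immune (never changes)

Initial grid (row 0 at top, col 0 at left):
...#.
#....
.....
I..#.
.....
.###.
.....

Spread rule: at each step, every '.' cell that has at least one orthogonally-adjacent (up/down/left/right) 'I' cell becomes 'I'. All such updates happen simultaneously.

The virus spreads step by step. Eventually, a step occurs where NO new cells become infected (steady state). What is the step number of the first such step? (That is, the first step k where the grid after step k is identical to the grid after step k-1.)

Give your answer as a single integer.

Step 0 (initial): 1 infected
Step 1: +3 new -> 4 infected
Step 2: +4 new -> 8 infected
Step 3: +4 new -> 12 infected
Step 4: +5 new -> 17 infected
Step 5: +6 new -> 23 infected
Step 6: +4 new -> 27 infected
Step 7: +2 new -> 29 infected
Step 8: +0 new -> 29 infected

Answer: 8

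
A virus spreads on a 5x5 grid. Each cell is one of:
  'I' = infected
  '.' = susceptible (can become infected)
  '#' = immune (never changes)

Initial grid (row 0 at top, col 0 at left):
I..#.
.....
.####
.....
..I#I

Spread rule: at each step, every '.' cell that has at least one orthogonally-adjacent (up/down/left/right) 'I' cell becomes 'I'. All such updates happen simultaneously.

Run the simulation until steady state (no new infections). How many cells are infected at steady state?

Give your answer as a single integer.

Step 0 (initial): 3 infected
Step 1: +5 new -> 8 infected
Step 2: +6 new -> 14 infected
Step 3: +2 new -> 16 infected
Step 4: +1 new -> 17 infected
Step 5: +1 new -> 18 infected
Step 6: +1 new -> 19 infected
Step 7: +0 new -> 19 infected

Answer: 19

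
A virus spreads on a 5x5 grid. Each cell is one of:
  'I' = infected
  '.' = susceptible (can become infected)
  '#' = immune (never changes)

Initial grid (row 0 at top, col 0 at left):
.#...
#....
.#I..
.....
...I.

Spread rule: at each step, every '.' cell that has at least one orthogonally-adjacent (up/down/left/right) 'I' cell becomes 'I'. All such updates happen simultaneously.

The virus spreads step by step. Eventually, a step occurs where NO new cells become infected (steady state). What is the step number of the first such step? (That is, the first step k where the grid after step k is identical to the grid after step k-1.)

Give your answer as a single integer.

Step 0 (initial): 2 infected
Step 1: +6 new -> 8 infected
Step 2: +7 new -> 15 infected
Step 3: +4 new -> 19 infected
Step 4: +2 new -> 21 infected
Step 5: +0 new -> 21 infected

Answer: 5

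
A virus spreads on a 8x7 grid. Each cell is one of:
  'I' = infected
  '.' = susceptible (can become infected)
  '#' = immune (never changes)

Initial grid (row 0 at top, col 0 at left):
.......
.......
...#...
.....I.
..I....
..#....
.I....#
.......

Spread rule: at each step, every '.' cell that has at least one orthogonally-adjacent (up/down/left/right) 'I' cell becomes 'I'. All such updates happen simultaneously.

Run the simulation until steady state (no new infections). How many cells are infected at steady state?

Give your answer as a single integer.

Step 0 (initial): 3 infected
Step 1: +11 new -> 14 infected
Step 2: +15 new -> 29 infected
Step 3: +11 new -> 40 infected
Step 4: +8 new -> 48 infected
Step 5: +4 new -> 52 infected
Step 6: +1 new -> 53 infected
Step 7: +0 new -> 53 infected

Answer: 53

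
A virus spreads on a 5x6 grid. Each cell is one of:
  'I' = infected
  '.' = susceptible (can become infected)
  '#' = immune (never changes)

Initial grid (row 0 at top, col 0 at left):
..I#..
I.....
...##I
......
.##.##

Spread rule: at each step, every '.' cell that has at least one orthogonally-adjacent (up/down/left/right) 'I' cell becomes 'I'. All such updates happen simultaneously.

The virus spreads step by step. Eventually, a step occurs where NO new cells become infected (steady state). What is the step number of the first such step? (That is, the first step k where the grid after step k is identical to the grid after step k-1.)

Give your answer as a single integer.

Answer: 5

Derivation:
Step 0 (initial): 3 infected
Step 1: +7 new -> 10 infected
Step 2: +7 new -> 17 infected
Step 3: +5 new -> 22 infected
Step 4: +1 new -> 23 infected
Step 5: +0 new -> 23 infected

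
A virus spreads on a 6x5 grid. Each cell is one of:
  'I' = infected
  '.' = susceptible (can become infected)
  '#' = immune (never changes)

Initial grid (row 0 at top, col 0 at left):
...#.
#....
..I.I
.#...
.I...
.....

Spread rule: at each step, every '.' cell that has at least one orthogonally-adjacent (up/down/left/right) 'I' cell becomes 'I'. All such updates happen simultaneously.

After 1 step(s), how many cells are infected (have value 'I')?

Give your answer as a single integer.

Step 0 (initial): 3 infected
Step 1: +9 new -> 12 infected

Answer: 12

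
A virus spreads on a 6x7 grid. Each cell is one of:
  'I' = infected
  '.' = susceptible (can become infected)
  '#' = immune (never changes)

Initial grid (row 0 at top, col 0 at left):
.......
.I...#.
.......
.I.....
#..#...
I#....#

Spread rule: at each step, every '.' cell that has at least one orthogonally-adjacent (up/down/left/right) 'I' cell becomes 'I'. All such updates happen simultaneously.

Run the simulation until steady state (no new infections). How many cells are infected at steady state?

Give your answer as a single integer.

Step 0 (initial): 3 infected
Step 1: +7 new -> 10 infected
Step 2: +7 new -> 17 infected
Step 3: +5 new -> 22 infected
Step 4: +5 new -> 27 infected
Step 5: +5 new -> 32 infected
Step 6: +4 new -> 36 infected
Step 7: +1 new -> 37 infected
Step 8: +0 new -> 37 infected

Answer: 37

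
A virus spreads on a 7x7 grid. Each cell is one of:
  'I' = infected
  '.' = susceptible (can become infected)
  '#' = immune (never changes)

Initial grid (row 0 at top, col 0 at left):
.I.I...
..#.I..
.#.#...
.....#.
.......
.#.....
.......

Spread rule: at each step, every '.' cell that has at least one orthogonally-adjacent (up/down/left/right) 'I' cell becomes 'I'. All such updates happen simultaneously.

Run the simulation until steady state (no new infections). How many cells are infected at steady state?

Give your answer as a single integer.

Answer: 44

Derivation:
Step 0 (initial): 3 infected
Step 1: +7 new -> 10 infected
Step 2: +5 new -> 15 infected
Step 3: +5 new -> 20 infected
Step 4: +6 new -> 26 infected
Step 5: +8 new -> 34 infected
Step 6: +6 new -> 40 infected
Step 7: +3 new -> 43 infected
Step 8: +1 new -> 44 infected
Step 9: +0 new -> 44 infected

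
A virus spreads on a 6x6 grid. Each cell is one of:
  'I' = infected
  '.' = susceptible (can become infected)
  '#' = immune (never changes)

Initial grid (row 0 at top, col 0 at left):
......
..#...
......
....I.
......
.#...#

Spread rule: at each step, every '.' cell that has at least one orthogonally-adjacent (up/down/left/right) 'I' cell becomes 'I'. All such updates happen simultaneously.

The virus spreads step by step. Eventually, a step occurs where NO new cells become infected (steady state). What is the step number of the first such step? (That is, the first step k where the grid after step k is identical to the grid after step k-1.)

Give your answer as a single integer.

Answer: 8

Derivation:
Step 0 (initial): 1 infected
Step 1: +4 new -> 5 infected
Step 2: +7 new -> 12 infected
Step 3: +7 new -> 19 infected
Step 4: +6 new -> 25 infected
Step 5: +4 new -> 29 infected
Step 6: +3 new -> 32 infected
Step 7: +1 new -> 33 infected
Step 8: +0 new -> 33 infected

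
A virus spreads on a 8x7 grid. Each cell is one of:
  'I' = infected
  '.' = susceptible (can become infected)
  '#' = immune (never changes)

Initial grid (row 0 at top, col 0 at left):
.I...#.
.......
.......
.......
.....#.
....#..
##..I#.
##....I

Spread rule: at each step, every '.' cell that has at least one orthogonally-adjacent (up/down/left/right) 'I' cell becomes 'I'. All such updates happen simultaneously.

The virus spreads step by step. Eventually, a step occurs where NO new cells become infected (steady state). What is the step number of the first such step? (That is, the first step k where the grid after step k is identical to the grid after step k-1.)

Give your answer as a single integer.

Answer: 8

Derivation:
Step 0 (initial): 3 infected
Step 1: +7 new -> 10 infected
Step 2: +8 new -> 18 infected
Step 3: +10 new -> 28 infected
Step 4: +10 new -> 38 infected
Step 5: +7 new -> 45 infected
Step 6: +2 new -> 47 infected
Step 7: +1 new -> 48 infected
Step 8: +0 new -> 48 infected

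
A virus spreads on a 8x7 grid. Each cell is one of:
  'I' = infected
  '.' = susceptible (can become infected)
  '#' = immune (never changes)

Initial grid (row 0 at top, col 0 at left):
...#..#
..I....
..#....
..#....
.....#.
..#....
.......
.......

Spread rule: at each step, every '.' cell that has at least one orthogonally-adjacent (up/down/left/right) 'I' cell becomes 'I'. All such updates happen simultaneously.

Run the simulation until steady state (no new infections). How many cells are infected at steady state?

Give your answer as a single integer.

Answer: 50

Derivation:
Step 0 (initial): 1 infected
Step 1: +3 new -> 4 infected
Step 2: +5 new -> 9 infected
Step 3: +7 new -> 16 infected
Step 4: +7 new -> 23 infected
Step 5: +7 new -> 30 infected
Step 6: +5 new -> 35 infected
Step 7: +7 new -> 42 infected
Step 8: +5 new -> 47 infected
Step 9: +2 new -> 49 infected
Step 10: +1 new -> 50 infected
Step 11: +0 new -> 50 infected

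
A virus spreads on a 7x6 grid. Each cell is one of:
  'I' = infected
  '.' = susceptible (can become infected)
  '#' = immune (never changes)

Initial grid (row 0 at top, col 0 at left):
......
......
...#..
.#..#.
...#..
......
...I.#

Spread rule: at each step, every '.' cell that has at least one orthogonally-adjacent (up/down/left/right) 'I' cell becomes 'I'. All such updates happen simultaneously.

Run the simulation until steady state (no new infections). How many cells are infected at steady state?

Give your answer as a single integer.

Answer: 37

Derivation:
Step 0 (initial): 1 infected
Step 1: +3 new -> 4 infected
Step 2: +3 new -> 7 infected
Step 3: +5 new -> 12 infected
Step 4: +4 new -> 16 infected
Step 5: +4 new -> 20 infected
Step 6: +4 new -> 24 infected
Step 7: +6 new -> 30 infected
Step 8: +5 new -> 35 infected
Step 9: +2 new -> 37 infected
Step 10: +0 new -> 37 infected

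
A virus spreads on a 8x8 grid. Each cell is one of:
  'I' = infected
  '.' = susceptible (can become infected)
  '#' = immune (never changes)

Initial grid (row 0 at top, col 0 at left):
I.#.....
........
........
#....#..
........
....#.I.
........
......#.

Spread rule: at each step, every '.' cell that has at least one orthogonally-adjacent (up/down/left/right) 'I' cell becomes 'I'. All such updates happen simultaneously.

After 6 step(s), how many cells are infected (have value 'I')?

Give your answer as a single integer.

Answer: 55

Derivation:
Step 0 (initial): 2 infected
Step 1: +6 new -> 8 infected
Step 2: +7 new -> 15 infected
Step 3: +8 new -> 23 infected
Step 4: +10 new -> 33 infected
Step 5: +14 new -> 47 infected
Step 6: +8 new -> 55 infected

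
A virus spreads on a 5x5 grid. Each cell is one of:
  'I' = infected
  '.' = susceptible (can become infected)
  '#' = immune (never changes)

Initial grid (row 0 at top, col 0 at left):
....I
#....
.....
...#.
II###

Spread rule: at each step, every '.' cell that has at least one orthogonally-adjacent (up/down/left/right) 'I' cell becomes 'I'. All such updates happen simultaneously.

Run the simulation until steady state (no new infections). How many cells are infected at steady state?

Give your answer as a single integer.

Step 0 (initial): 3 infected
Step 1: +4 new -> 7 infected
Step 2: +6 new -> 13 infected
Step 3: +6 new -> 19 infected
Step 4: +1 new -> 20 infected
Step 5: +0 new -> 20 infected

Answer: 20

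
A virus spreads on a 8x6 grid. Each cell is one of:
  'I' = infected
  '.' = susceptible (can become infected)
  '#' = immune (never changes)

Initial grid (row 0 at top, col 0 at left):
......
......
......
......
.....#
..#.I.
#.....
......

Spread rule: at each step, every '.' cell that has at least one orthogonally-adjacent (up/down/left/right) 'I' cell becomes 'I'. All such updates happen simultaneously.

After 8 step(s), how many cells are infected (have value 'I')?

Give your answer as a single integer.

Answer: 44

Derivation:
Step 0 (initial): 1 infected
Step 1: +4 new -> 5 infected
Step 2: +5 new -> 10 infected
Step 3: +7 new -> 17 infected
Step 4: +7 new -> 24 infected
Step 5: +8 new -> 32 infected
Step 6: +7 new -> 39 infected
Step 7: +3 new -> 42 infected
Step 8: +2 new -> 44 infected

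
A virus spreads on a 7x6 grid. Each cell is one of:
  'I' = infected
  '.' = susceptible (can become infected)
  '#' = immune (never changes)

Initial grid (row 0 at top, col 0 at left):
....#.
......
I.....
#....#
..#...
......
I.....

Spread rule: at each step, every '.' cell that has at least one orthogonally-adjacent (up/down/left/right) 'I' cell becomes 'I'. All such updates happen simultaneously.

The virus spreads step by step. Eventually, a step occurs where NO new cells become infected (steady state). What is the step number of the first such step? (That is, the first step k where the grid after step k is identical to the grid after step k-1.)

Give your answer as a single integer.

Step 0 (initial): 2 infected
Step 1: +4 new -> 6 infected
Step 2: +7 new -> 13 infected
Step 3: +7 new -> 20 infected
Step 4: +6 new -> 26 infected
Step 5: +7 new -> 33 infected
Step 6: +3 new -> 36 infected
Step 7: +2 new -> 38 infected
Step 8: +0 new -> 38 infected

Answer: 8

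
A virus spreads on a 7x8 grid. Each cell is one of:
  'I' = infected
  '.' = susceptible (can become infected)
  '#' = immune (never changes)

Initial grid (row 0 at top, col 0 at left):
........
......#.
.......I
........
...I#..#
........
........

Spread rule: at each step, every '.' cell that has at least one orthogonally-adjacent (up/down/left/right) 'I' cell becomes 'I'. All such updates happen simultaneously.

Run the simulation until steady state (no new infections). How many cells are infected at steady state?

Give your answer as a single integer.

Step 0 (initial): 2 infected
Step 1: +6 new -> 8 infected
Step 2: +10 new -> 18 infected
Step 3: +13 new -> 31 infected
Step 4: +11 new -> 42 infected
Step 5: +7 new -> 49 infected
Step 6: +3 new -> 52 infected
Step 7: +1 new -> 53 infected
Step 8: +0 new -> 53 infected

Answer: 53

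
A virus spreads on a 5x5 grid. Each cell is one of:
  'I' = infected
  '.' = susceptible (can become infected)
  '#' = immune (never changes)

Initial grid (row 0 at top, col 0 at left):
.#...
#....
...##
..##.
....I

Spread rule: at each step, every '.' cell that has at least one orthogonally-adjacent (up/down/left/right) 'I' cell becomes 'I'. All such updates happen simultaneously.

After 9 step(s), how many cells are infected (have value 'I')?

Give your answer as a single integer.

Answer: 17

Derivation:
Step 0 (initial): 1 infected
Step 1: +2 new -> 3 infected
Step 2: +1 new -> 4 infected
Step 3: +1 new -> 5 infected
Step 4: +2 new -> 7 infected
Step 5: +2 new -> 9 infected
Step 6: +3 new -> 12 infected
Step 7: +1 new -> 13 infected
Step 8: +2 new -> 15 infected
Step 9: +2 new -> 17 infected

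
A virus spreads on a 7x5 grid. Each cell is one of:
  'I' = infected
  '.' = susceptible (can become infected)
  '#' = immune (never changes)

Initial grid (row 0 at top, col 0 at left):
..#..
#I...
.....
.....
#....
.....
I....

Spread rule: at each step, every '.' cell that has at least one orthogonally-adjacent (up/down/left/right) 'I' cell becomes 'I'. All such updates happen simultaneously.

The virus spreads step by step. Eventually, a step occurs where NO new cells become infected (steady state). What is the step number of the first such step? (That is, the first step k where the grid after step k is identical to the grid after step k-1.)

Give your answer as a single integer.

Answer: 7

Derivation:
Step 0 (initial): 2 infected
Step 1: +5 new -> 7 infected
Step 2: +7 new -> 14 infected
Step 3: +8 new -> 22 infected
Step 4: +6 new -> 28 infected
Step 5: +3 new -> 31 infected
Step 6: +1 new -> 32 infected
Step 7: +0 new -> 32 infected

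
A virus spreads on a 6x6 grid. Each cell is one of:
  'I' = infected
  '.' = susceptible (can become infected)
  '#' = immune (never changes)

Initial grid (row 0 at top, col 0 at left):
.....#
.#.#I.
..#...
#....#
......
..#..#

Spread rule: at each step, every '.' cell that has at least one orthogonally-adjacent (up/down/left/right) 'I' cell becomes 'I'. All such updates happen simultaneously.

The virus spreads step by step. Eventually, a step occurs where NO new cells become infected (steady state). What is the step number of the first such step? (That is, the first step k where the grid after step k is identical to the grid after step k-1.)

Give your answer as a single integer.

Answer: 9

Derivation:
Step 0 (initial): 1 infected
Step 1: +3 new -> 4 infected
Step 2: +4 new -> 8 infected
Step 3: +3 new -> 11 infected
Step 4: +6 new -> 17 infected
Step 5: +4 new -> 21 infected
Step 6: +3 new -> 24 infected
Step 7: +3 new -> 27 infected
Step 8: +1 new -> 28 infected
Step 9: +0 new -> 28 infected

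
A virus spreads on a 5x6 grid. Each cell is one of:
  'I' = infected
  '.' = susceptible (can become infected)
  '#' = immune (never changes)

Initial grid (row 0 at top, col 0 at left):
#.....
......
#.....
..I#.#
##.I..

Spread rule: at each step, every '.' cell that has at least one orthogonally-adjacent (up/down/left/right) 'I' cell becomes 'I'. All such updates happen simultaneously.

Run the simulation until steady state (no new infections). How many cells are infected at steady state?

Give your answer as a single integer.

Answer: 24

Derivation:
Step 0 (initial): 2 infected
Step 1: +4 new -> 6 infected
Step 2: +6 new -> 12 infected
Step 3: +4 new -> 16 infected
Step 4: +5 new -> 21 infected
Step 5: +2 new -> 23 infected
Step 6: +1 new -> 24 infected
Step 7: +0 new -> 24 infected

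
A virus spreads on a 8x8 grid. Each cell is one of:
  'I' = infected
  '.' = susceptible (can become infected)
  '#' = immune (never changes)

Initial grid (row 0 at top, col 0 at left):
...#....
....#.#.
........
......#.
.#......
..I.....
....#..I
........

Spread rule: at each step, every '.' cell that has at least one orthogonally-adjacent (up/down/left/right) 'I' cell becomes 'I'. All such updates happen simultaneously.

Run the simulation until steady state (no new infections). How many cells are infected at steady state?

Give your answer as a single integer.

Step 0 (initial): 2 infected
Step 1: +7 new -> 9 infected
Step 2: +11 new -> 20 infected
Step 3: +12 new -> 32 infected
Step 4: +9 new -> 41 infected
Step 5: +8 new -> 49 infected
Step 6: +4 new -> 53 infected
Step 7: +3 new -> 56 infected
Step 8: +1 new -> 57 infected
Step 9: +1 new -> 58 infected
Step 10: +0 new -> 58 infected

Answer: 58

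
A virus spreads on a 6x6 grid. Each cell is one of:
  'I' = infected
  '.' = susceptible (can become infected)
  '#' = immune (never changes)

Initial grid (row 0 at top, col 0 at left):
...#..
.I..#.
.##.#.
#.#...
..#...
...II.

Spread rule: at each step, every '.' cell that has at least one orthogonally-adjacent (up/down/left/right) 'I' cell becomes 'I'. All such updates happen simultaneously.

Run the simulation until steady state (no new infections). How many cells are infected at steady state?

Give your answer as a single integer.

Step 0 (initial): 3 infected
Step 1: +7 new -> 10 infected
Step 2: +8 new -> 18 infected
Step 3: +4 new -> 22 infected
Step 4: +3 new -> 25 infected
Step 5: +1 new -> 26 infected
Step 6: +1 new -> 27 infected
Step 7: +1 new -> 28 infected
Step 8: +0 new -> 28 infected

Answer: 28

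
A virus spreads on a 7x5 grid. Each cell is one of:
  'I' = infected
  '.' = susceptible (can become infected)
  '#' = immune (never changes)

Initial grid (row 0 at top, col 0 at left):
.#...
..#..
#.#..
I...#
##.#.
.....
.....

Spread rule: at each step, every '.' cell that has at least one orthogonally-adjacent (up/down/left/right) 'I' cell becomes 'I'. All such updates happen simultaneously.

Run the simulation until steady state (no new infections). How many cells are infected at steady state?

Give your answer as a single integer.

Step 0 (initial): 1 infected
Step 1: +1 new -> 2 infected
Step 2: +2 new -> 4 infected
Step 3: +3 new -> 7 infected
Step 4: +3 new -> 10 infected
Step 5: +6 new -> 16 infected
Step 6: +6 new -> 22 infected
Step 7: +5 new -> 27 infected
Step 8: +0 new -> 27 infected

Answer: 27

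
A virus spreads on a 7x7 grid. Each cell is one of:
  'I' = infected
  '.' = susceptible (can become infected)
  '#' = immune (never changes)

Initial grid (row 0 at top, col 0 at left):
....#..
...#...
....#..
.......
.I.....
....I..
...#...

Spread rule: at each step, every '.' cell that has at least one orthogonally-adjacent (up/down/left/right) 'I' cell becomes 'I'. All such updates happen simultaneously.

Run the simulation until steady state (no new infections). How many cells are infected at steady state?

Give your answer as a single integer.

Step 0 (initial): 2 infected
Step 1: +8 new -> 10 infected
Step 2: +11 new -> 21 infected
Step 3: +9 new -> 30 infected
Step 4: +6 new -> 36 infected
Step 5: +4 new -> 40 infected
Step 6: +4 new -> 44 infected
Step 7: +1 new -> 45 infected
Step 8: +0 new -> 45 infected

Answer: 45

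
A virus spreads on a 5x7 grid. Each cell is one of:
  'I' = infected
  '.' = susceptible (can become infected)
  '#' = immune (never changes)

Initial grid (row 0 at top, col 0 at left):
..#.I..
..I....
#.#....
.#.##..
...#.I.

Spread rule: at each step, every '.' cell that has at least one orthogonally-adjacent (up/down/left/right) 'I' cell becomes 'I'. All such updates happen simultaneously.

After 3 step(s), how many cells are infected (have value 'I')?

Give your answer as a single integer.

Step 0 (initial): 3 infected
Step 1: +8 new -> 11 infected
Step 2: +9 new -> 20 infected
Step 3: +3 new -> 23 infected

Answer: 23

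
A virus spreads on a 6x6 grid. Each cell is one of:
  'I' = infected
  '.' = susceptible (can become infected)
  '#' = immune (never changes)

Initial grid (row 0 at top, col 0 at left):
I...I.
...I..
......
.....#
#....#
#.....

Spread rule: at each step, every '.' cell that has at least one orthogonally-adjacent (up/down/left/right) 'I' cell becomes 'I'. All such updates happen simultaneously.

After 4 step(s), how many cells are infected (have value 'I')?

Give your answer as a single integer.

Answer: 27

Derivation:
Step 0 (initial): 3 infected
Step 1: +7 new -> 10 infected
Step 2: +7 new -> 17 infected
Step 3: +6 new -> 23 infected
Step 4: +4 new -> 27 infected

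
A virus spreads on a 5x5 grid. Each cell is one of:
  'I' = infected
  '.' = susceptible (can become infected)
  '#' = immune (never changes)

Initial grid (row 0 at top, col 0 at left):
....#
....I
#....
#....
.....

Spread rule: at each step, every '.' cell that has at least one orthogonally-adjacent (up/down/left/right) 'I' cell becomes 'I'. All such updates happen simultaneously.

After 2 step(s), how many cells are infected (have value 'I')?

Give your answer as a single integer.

Answer: 7

Derivation:
Step 0 (initial): 1 infected
Step 1: +2 new -> 3 infected
Step 2: +4 new -> 7 infected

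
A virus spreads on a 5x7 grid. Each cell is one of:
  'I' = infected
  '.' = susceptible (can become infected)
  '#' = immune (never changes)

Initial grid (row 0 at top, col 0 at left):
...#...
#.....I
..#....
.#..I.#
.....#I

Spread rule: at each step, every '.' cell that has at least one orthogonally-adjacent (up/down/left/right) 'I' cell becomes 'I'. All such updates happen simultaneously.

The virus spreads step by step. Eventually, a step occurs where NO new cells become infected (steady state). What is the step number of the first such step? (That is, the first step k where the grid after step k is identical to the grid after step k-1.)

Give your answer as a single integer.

Step 0 (initial): 3 infected
Step 1: +7 new -> 10 infected
Step 2: +6 new -> 16 infected
Step 3: +3 new -> 19 infected
Step 4: +2 new -> 21 infected
Step 5: +3 new -> 24 infected
Step 6: +3 new -> 27 infected
Step 7: +2 new -> 29 infected
Step 8: +0 new -> 29 infected

Answer: 8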